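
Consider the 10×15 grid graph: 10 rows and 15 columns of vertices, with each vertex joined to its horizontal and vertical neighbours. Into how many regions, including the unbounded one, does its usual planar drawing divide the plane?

The grid has V = 10·15 = 150 vertices and E = 10·14 + 15·9 = 275 edges.
F = 2 − V + E = 2 − 150 + 275 = 127.

127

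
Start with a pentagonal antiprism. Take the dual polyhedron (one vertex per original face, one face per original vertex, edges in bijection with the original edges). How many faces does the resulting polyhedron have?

The base solid has V = 10, E = 20, F = 12.
The dual swaps V and F and preserves E: V′ = F = 12, E′ = E = 20, F′ = V = 10.

10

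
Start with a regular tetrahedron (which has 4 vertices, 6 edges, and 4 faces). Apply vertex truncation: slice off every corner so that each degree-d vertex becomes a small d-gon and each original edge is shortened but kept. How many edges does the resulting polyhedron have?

Truncation replaces each original edge-end by a new vertex, so V′ = 2E = 12.
Each original edge survives, and each old vertex of degree d contributes d new edges; summing degrees gives Σd = 2E, so E′ = E + 2E = 3E = 18.
Each original face survives and each original vertex becomes one new face: F′ = F + V = 8.

18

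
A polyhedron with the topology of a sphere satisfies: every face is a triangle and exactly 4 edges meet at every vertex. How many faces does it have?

8

Each face has 3 edges and each edge borders two faces, so 2E = 3F.
Each vertex has degree 4, so 4V = 2E and hence V = 3F/4.
Euler: V − E + F = 2 ⇒ (3F/4) − (3F/2) + F = 2.
Multiply by 8: (6 − 12 + 8)F = 16, i.e. 2F = 16.
So F = 8, E = 3·8/2 = 12, V = 3·8/4 = 6.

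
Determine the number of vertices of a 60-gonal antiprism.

An antiprism on an n-gon has two n-gon caps and 2n triangles: V = 2·60 = 120, E = 4·60 = 240, F = 2·60 + 2 = 122.
Check: V − E + F = 120 − 240 + 122 = 2.

120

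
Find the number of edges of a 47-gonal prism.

A prism on an n-gon has two n-gon bases and n rectangular sides: V = 2·47 = 94, E = 3·47 = 141, F = 47 + 2 = 49.

141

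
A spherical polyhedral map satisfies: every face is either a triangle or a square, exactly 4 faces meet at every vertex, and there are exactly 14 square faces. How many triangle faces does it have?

Let x be the number of triangles; then F = 14 + x.
Edge–face incidences: 2E = 4·14 + 3·x = 56 + 3x.
Every vertex has degree 4, so 4V = 2E.
Euler: V − E + F = 2 ⇒ (2E)/4 − E + (14 + x) = 2.
Multiply by 8: 2·(2E) − 4·(2E) + 8·(14 + x) = 16, i.e. 112 + 8x − 2·(56 + 3x) = 16.
Collecting terms: 2x = 16, so x = 8.
Then 2E = 56 + 3·8 = 80, so E = 40, V = 2E/4 = 20, F = 14 + 8 = 22.

8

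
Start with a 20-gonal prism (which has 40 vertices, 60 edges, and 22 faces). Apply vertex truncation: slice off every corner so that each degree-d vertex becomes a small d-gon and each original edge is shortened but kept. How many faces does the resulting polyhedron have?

Truncation replaces each original edge-end by a new vertex, so V′ = 2E = 120.
Each original edge survives, and each old vertex of degree d contributes d new edges; summing degrees gives Σd = 2E, so E′ = E + 2E = 3E = 180.
Each original face survives and each original vertex becomes one new face: F′ = F + V = 62.

62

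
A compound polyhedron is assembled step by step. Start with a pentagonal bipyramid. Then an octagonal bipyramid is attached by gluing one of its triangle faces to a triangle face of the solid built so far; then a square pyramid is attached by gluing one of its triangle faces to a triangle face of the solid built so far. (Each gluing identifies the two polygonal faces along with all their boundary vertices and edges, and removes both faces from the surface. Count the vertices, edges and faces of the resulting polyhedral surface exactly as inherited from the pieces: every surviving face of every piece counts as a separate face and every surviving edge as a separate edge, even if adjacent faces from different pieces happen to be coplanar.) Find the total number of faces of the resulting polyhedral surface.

A pentagonal bipyramid: V=7, E=15, F=10.
Attach an octagonal bipyramid (V=10, E=24, F=16) along a 3-gon: merge 3 vertices and 3 edges, delete both glued faces → V=14, E=36, F=24.
Attach a square pyramid (V=5, E=8, F=5) along a 3-gon: merge 3 vertices and 3 edges, delete both glued faces → V=16, E=41, F=27.
Check: V − E + F = 16 − 41 + 27 = 2.

27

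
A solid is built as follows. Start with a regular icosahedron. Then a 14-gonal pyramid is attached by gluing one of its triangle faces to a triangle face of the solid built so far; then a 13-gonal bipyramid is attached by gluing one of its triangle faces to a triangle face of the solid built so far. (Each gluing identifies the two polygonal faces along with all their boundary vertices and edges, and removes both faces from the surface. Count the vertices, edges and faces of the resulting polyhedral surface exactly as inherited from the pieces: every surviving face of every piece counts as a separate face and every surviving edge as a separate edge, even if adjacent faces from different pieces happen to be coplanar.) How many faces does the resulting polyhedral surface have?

57

A regular icosahedron: V=12, E=30, F=20.
Attach a 14-gonal pyramid (V=15, E=28, F=15) along a 3-gon: merge 3 vertices and 3 edges, delete both glued faces → V=24, E=55, F=33.
Attach a 13-gonal bipyramid (V=15, E=39, F=26) along a 3-gon: merge 3 vertices and 3 edges, delete both glued faces → V=36, E=91, F=57.
Check: V − E + F = 36 − 91 + 57 = 2.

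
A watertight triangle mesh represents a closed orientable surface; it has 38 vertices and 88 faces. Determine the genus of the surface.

Every face is a triangle, so 2E = 3·88 = 264, giving E = 132.
χ = V − E + F = 38 − 132 + 88 = -6.
For a closed orientable surface χ = 2 − 2g, so g = (2 − (-6))/2 = 4.

4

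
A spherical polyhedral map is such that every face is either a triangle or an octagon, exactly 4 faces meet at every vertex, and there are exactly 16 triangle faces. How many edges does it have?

Let x be the number of octagons; then F = 16 + x.
Edge–face incidences: 2E = 3·16 + 8·x = 48 + 8x.
Every vertex has degree 4, so 4V = 2E.
Euler: V − E + F = 2 ⇒ (2E)/4 − E + (16 + x) = 2.
Multiply by 8: 2·(2E) − 4·(2E) + 8·(16 + x) = 16, i.e. 128 + 8x − 2·(48 + 8x) = 16.
Collecting terms: −8x + 32 = 16, so −8x = −16, so x = 2.
Then 2E = 48 + 8·2 = 64, so E = 32, V = 2E/4 = 16, F = 16 + 2 = 18.

32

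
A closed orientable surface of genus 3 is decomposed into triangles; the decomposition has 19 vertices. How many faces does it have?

χ = 2 − 2·3 = -4, and every face is a triangle so 3F = 2E.
V − E + F = -4 with E = 3F/2 gives 19 − (3/2 − 1)·F = -4, so F = 46 and E = 69.

46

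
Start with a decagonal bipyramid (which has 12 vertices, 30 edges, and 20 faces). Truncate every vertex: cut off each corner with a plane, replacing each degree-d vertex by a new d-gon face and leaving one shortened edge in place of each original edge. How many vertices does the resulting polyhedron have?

60

Truncation replaces each original edge-end by a new vertex, so V′ = 2E = 60.
Each original edge survives, and each old vertex of degree d contributes d new edges; summing degrees gives Σd = 2E, so E′ = E + 2E = 3E = 90.
Each original face survives and each original vertex becomes one new face: F′ = F + V = 32.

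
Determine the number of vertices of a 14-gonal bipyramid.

16

A bipyramid over an n-gon has 2n triangular faces and n + 2 vertices: V = 14 + 2 = 16, E = 3·14 = 42, F = 2·14 = 28.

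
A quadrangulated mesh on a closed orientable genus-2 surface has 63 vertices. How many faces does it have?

65

χ = 2 − 2·2 = -2, and every face is a square so 4F = 2E.
V − E + F = -2 with E = 4F/2 gives 63 − (4/2 − 1)·F = -2, so F = 65 and E = 130.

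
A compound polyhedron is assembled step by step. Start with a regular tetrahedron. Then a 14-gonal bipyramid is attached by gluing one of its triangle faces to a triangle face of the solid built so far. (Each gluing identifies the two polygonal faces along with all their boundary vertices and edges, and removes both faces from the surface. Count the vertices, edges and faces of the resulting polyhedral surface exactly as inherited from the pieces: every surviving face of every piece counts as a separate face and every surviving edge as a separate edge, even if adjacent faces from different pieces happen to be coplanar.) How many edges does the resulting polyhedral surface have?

45

A regular tetrahedron: V=4, E=6, F=4.
Attach a 14-gonal bipyramid (V=16, E=42, F=28) along a 3-gon: merge 3 vertices and 3 edges, delete both glued faces → V=17, E=45, F=30.
Check: V − E + F = 17 − 45 + 30 = 2.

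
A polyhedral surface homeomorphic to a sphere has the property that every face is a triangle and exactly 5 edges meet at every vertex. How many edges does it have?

Each face has 3 edges and each edge borders two faces, so 2E = 3F.
Each vertex has degree 5, so 5V = 2E and hence V = 3F/5.
Euler: V − E + F = 2 ⇒ (3F/5) − (3F/2) + F = 2.
Multiply by 10: (6 − 15 + 10)F = 20, i.e. 1F = 20.
So F = 20, E = 3·20/2 = 30, V = 3·20/5 = 12.

30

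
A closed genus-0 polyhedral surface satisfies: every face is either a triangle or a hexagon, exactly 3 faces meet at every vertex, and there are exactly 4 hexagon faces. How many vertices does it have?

12

Let x be the number of triangles; then F = 4 + x.
Edge–face incidences: 2E = 6·4 + 3·x = 24 + 3x.
Every vertex has degree 3, so 3V = 2E.
Euler: V − E + F = 2 ⇒ (2E)/3 − E + (4 + x) = 2.
Multiply by 6: 2·(2E) − 3·(2E) + 6·(4 + x) = 12, i.e. 24 + 6x − (24 + 3x) = 12.
Collecting terms: 3x = 12, so x = 4.
Then 2E = 24 + 3·4 = 36, so E = 18, V = 2E/3 = 12, F = 4 + 4 = 8.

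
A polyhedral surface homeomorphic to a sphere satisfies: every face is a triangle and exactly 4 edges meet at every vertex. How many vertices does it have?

Each face has 3 edges and each edge borders two faces, so 2E = 3F.
Each vertex has degree 4, so 4V = 2E and hence V = 3F/4.
Euler: V − E + F = 2 ⇒ (3F/4) − (3F/2) + F = 2.
Multiply by 8: (6 − 12 + 8)F = 16, i.e. 2F = 16.
So F = 8, E = 3·8/2 = 12, V = 3·8/4 = 6.

6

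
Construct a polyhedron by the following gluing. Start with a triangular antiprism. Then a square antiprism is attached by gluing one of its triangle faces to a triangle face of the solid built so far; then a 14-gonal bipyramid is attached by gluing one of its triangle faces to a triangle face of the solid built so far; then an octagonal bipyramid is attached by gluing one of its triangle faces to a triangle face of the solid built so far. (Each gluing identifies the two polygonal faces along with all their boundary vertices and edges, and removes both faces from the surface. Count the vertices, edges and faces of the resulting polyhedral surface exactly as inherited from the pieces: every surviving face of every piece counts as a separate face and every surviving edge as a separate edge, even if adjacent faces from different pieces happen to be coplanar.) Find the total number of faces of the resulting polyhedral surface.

56

A triangular antiprism: V=6, E=12, F=8.
Attach a square antiprism (V=8, E=16, F=10) along a 3-gon: merge 3 vertices and 3 edges, delete both glued faces → V=11, E=25, F=16.
Attach a 14-gonal bipyramid (V=16, E=42, F=28) along a 3-gon: merge 3 vertices and 3 edges, delete both glued faces → V=24, E=64, F=42.
Attach an octagonal bipyramid (V=10, E=24, F=16) along a 3-gon: merge 3 vertices and 3 edges, delete both glued faces → V=31, E=85, F=56.
Check: V − E + F = 31 − 85 + 56 = 2.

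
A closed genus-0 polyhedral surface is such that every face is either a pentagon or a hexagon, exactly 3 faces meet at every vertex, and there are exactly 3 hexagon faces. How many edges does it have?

Let x be the number of pentagons; then F = 3 + x.
Edge–face incidences: 2E = 6·3 + 5·x = 18 + 5x.
Every vertex has degree 3, so 3V = 2E.
Euler: V − E + F = 2 ⇒ (2E)/3 − E + (3 + x) = 2.
Multiply by 6: 2·(2E) − 3·(2E) + 6·(3 + x) = 12, i.e. 18 + 6x − (18 + 5x) = 12.
Collecting terms: x = 12.
Then 2E = 18 + 5·12 = 78, so E = 39, V = 2E/3 = 26, F = 3 + 12 = 15.

39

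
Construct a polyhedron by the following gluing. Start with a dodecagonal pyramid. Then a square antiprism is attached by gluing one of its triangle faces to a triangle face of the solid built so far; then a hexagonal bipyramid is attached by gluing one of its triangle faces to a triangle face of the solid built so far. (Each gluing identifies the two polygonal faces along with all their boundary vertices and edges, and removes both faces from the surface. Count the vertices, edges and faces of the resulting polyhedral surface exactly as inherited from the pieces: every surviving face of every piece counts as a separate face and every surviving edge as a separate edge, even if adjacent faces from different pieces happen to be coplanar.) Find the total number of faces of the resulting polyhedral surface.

31

A dodecagonal pyramid: V=13, E=24, F=13.
Attach a square antiprism (V=8, E=16, F=10) along a 3-gon: merge 3 vertices and 3 edges, delete both glued faces → V=18, E=37, F=21.
Attach a hexagonal bipyramid (V=8, E=18, F=12) along a 3-gon: merge 3 vertices and 3 edges, delete both glued faces → V=23, E=52, F=31.
Check: V − E + F = 23 − 52 + 31 = 2.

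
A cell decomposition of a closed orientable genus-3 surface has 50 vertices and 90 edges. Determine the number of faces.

36

For a closed orientable surface of genus 3, χ = 2 − 2·3 = -4.
F = -4 − V + E = -4 − 50 + 90 = 36.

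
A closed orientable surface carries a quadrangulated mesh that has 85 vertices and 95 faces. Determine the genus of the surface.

Every face is a square, so 2E = 4·95 = 380, giving E = 190.
χ = V − E + F = 85 − 190 + 95 = -10.
For a closed orientable surface χ = 2 − 2g, so g = (2 − (-10))/2 = 6.

6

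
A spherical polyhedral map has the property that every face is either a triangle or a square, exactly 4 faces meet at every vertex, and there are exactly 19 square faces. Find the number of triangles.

8

Let x be the number of triangles; then F = 19 + x.
Edge–face incidences: 2E = 4·19 + 3·x = 76 + 3x.
Every vertex has degree 4, so 4V = 2E.
Euler: V − E + F = 2 ⇒ (2E)/4 − E + (19 + x) = 2.
Multiply by 8: 2·(2E) − 4·(2E) + 8·(19 + x) = 16, i.e. 152 + 8x − 2·(76 + 3x) = 16.
Collecting terms: 2x = 16, so x = 8.
Then 2E = 76 + 3·8 = 100, so E = 50, V = 2E/4 = 25, F = 19 + 8 = 27.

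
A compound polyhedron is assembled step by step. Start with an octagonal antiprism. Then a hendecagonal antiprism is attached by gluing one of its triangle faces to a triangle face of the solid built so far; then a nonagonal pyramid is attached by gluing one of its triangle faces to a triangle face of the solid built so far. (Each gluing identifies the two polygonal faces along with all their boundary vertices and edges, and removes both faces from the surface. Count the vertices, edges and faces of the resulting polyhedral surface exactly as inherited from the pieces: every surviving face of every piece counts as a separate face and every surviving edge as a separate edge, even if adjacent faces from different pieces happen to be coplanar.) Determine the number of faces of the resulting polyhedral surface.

An octagonal antiprism: V=16, E=32, F=18.
Attach a hendecagonal antiprism (V=22, E=44, F=24) along a 3-gon: merge 3 vertices and 3 edges, delete both glued faces → V=35, E=73, F=40.
Attach a nonagonal pyramid (V=10, E=18, F=10) along a 3-gon: merge 3 vertices and 3 edges, delete both glued faces → V=42, E=88, F=48.
Check: V − E + F = 42 − 88 + 48 = 2.

48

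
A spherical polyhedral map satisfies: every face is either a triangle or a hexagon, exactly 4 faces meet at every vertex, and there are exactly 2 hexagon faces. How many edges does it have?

24

Let x be the number of triangles; then F = 2 + x.
Edge–face incidences: 2E = 6·2 + 3·x = 12 + 3x.
Every vertex has degree 4, so 4V = 2E.
Euler: V − E + F = 2 ⇒ (2E)/4 − E + (2 + x) = 2.
Multiply by 8: 2·(2E) − 4·(2E) + 8·(2 + x) = 16, i.e. 16 + 8x − 2·(12 + 3x) = 16.
Collecting terms: 2x − 8 = 16, so 2x = 24, so x = 12.
Then 2E = 12 + 3·12 = 48, so E = 24, V = 2E/4 = 12, F = 2 + 12 = 14.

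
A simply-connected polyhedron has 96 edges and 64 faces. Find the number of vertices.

34

Here V − E + F = 2.
V = 2 + E − F = 2 + 96 − 64 = 34.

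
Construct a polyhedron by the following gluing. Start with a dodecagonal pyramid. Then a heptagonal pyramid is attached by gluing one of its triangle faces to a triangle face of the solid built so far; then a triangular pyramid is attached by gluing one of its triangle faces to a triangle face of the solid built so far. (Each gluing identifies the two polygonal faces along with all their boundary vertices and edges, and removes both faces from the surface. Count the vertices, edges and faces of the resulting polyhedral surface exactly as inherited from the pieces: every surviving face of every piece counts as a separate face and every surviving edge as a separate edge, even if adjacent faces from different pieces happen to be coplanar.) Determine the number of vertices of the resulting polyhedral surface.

A dodecagonal pyramid: V=13, E=24, F=13.
Attach a heptagonal pyramid (V=8, E=14, F=8) along a 3-gon: merge 3 vertices and 3 edges, delete both glued faces → V=18, E=35, F=19.
Attach a triangular pyramid (V=4, E=6, F=4) along a 3-gon: merge 3 vertices and 3 edges, delete both glued faces → V=19, E=38, F=21.
Check: V − E + F = 19 − 38 + 21 = 2.

19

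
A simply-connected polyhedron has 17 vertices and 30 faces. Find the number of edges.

45

Here V − E + F = 2.
E = V + F − (2) = 17 + 30 − (2) = 45.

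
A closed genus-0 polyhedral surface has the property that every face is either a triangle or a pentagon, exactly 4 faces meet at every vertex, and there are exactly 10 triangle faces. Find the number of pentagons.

2

Let x be the number of pentagons; then F = 10 + x.
Edge–face incidences: 2E = 3·10 + 5·x = 30 + 5x.
Every vertex has degree 4, so 4V = 2E.
Euler: V − E + F = 2 ⇒ (2E)/4 − E + (10 + x) = 2.
Multiply by 8: 2·(2E) − 4·(2E) + 8·(10 + x) = 16, i.e. 80 + 8x − 2·(30 + 5x) = 16.
Collecting terms: −2x + 20 = 16, so −2x = −4, so x = 2.
Then 2E = 30 + 5·2 = 40, so E = 20, V = 2E/4 = 10, F = 10 + 2 = 12.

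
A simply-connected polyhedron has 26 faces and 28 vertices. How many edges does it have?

Here V − E + F = 2.
E = V + F − (2) = 28 + 26 − (2) = 52.

52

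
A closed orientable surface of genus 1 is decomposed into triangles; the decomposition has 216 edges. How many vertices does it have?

72

χ = 2 − 2·1 = 0, and every face is a triangle so 3F = 2E.
F = 2E/3 = 144. Then V = 0 + E − F = 0 + 216 − 144 = 72.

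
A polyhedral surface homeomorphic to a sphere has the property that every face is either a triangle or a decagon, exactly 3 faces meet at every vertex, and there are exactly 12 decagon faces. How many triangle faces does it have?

20

Let x be the number of triangles; then F = 12 + x.
Edge–face incidences: 2E = 10·12 + 3·x = 120 + 3x.
Every vertex has degree 3, so 3V = 2E.
Euler: V − E + F = 2 ⇒ (2E)/3 − E + (12 + x) = 2.
Multiply by 6: 2·(2E) − 3·(2E) + 6·(12 + x) = 12, i.e. 72 + 6x − (120 + 3x) = 12.
Collecting terms: 3x − 48 = 12, so 3x = 60, so x = 20.
Then 2E = 120 + 3·20 = 180, so E = 90, V = 2E/3 = 60, F = 12 + 20 = 32.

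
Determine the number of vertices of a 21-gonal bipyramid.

A bipyramid over an n-gon has 2n triangular faces and n + 2 vertices: V = 21 + 2 = 23, E = 3·21 = 63, F = 2·21 = 42.

23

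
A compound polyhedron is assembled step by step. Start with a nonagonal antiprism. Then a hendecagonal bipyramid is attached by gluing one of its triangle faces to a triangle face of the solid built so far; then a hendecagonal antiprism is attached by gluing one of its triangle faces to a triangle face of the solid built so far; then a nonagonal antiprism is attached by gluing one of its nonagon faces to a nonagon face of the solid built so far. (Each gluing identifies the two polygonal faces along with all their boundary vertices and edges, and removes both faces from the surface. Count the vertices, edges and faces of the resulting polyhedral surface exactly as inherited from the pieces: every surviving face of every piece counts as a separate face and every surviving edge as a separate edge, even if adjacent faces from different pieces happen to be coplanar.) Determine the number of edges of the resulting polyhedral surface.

134

A nonagonal antiprism: V=18, E=36, F=20.
Attach a hendecagonal bipyramid (V=13, E=33, F=22) along a 3-gon: merge 3 vertices and 3 edges, delete both glued faces → V=28, E=66, F=40.
Attach a hendecagonal antiprism (V=22, E=44, F=24) along a 3-gon: merge 3 vertices and 3 edges, delete both glued faces → V=47, E=107, F=62.
Attach a nonagonal antiprism (V=18, E=36, F=20) along a 9-gon: merge 9 vertices and 9 edges, delete both glued faces → V=56, E=134, F=80.
Check: V − E + F = 56 − 134 + 80 = 2.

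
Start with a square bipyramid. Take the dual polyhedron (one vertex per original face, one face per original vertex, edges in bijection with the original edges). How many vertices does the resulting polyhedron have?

The base solid has V = 6, E = 12, F = 8.
The dual swaps V and F and preserves E: V′ = F = 8, E′ = E = 12, F′ = V = 6.

8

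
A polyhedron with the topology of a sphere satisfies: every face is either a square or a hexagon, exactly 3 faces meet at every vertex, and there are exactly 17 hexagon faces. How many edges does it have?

Let x be the number of squares; then F = 17 + x.
Edge–face incidences: 2E = 6·17 + 4·x = 102 + 4x.
Every vertex has degree 3, so 3V = 2E.
Euler: V − E + F = 2 ⇒ (2E)/3 − E + (17 + x) = 2.
Multiply by 6: 2·(2E) − 3·(2E) + 6·(17 + x) = 12, i.e. 102 + 6x − (102 + 4x) = 12.
Collecting terms: 2x = 12, so x = 6.
Then 2E = 102 + 4·6 = 126, so E = 63, V = 2E/3 = 42, F = 17 + 6 = 23.

63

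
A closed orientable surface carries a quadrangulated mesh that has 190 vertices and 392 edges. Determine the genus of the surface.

Every face is a square and each edge borders two faces, so 4F = 2·392, giving F = 196.
χ = V − E + F = 190 − 392 + 196 = -6.
For a closed orientable surface χ = 2 − 2g, so g = (2 − (-6))/2 = 4.

4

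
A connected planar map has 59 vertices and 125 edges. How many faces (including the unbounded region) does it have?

Euler's formula for a connected plane graph: V − E + F = 2, so F = 2 − 59 + 125 = 68.

68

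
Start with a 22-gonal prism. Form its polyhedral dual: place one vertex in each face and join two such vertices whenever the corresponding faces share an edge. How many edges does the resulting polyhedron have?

66

The base solid has V = 44, E = 66, F = 24.
The dual swaps V and F and preserves E: V′ = F = 24, E′ = E = 66, F′ = V = 44.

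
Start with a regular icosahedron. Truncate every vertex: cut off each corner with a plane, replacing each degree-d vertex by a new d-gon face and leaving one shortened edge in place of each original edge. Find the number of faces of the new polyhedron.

32

The base solid has V = 12, E = 30, F = 20.
Truncation replaces each original edge-end by a new vertex, so V′ = 2E = 60.
Each original edge survives, and each old vertex of degree d contributes d new edges; summing degrees gives Σd = 2E, so E′ = E + 2E = 3E = 90.
Each original face survives and each original vertex becomes one new face: F′ = F + V = 32.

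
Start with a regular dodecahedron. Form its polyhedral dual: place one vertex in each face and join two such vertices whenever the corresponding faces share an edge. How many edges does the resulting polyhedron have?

The base solid has V = 20, E = 30, F = 12.
The dual swaps V and F and preserves E: V′ = F = 12, E′ = E = 30, F′ = V = 20.

30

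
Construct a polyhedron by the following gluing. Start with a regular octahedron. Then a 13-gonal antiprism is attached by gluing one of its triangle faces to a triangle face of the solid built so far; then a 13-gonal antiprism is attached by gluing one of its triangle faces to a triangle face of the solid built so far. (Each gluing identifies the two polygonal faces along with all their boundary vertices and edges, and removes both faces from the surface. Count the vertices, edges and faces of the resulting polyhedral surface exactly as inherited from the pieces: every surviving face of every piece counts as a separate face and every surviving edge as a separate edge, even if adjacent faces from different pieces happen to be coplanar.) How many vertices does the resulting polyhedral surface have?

52

A regular octahedron: V=6, E=12, F=8.
Attach a 13-gonal antiprism (V=26, E=52, F=28) along a 3-gon: merge 3 vertices and 3 edges, delete both glued faces → V=29, E=61, F=34.
Attach a 13-gonal antiprism (V=26, E=52, F=28) along a 3-gon: merge 3 vertices and 3 edges, delete both glued faces → V=52, E=110, F=60.
Check: V − E + F = 52 − 110 + 60 = 2.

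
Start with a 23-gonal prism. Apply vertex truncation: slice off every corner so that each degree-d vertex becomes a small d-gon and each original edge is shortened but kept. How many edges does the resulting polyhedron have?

The base solid has V = 46, E = 69, F = 25.
Truncation replaces each original edge-end by a new vertex, so V′ = 2E = 138.
Each original edge survives, and each old vertex of degree d contributes d new edges; summing degrees gives Σd = 2E, so E′ = E + 2E = 3E = 207.
Each original face survives and each original vertex becomes one new face: F′ = F + V = 71.

207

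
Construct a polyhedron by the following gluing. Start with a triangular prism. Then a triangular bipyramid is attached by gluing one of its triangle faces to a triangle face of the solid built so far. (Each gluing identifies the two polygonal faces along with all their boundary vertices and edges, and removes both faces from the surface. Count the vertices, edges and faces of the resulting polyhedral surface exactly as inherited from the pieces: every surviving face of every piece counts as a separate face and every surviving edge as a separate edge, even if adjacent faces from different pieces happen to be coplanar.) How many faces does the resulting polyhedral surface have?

A triangular prism: V=6, E=9, F=5.
Attach a triangular bipyramid (V=5, E=9, F=6) along a 3-gon: merge 3 vertices and 3 edges, delete both glued faces → V=8, E=15, F=9.
Check: V − E + F = 8 − 15 + 9 = 2.

9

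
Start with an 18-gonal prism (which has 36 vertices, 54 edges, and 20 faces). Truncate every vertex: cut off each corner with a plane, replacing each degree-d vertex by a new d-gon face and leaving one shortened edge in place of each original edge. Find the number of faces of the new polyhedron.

Truncation replaces each original edge-end by a new vertex, so V′ = 2E = 108.
Each original edge survives, and each old vertex of degree d contributes d new edges; summing degrees gives Σd = 2E, so E′ = E + 2E = 3E = 162.
Each original face survives and each original vertex becomes one new face: F′ = F + V = 56.

56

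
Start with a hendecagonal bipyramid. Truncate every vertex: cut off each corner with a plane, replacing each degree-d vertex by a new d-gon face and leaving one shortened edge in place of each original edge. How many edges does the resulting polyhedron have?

99

The base solid has V = 13, E = 33, F = 22.
Truncation replaces each original edge-end by a new vertex, so V′ = 2E = 66.
Each original edge survives, and each old vertex of degree d contributes d new edges; summing degrees gives Σd = 2E, so E′ = E + 2E = 3E = 99.
Each original face survives and each original vertex becomes one new face: F′ = F + V = 35.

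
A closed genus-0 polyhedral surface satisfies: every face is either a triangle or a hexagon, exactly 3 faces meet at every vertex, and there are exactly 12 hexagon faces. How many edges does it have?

42

Let x be the number of triangles; then F = 12 + x.
Edge–face incidences: 2E = 6·12 + 3·x = 72 + 3x.
Every vertex has degree 3, so 3V = 2E.
Euler: V − E + F = 2 ⇒ (2E)/3 − E + (12 + x) = 2.
Multiply by 6: 2·(2E) − 3·(2E) + 6·(12 + x) = 12, i.e. 72 + 6x − (72 + 3x) = 12.
Collecting terms: 3x = 12, so x = 4.
Then 2E = 72 + 3·4 = 84, so E = 42, V = 2E/3 = 28, F = 12 + 4 = 16.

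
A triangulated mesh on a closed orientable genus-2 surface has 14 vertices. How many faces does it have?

χ = 2 − 2·2 = -2, and every face is a triangle so 3F = 2E.
V − E + F = -2 with E = 3F/2 gives 14 − (3/2 − 1)·F = -2, so F = 32 and E = 48.

32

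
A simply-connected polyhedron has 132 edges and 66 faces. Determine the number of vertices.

Here V − E + F = 2.
V = 2 + E − F = 2 + 132 − 66 = 68.

68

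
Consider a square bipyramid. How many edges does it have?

A bipyramid over an n-gon has 2n triangular faces and n + 2 vertices: V = 4 + 2 = 6, E = 3·4 = 12, F = 2·4 = 8.

12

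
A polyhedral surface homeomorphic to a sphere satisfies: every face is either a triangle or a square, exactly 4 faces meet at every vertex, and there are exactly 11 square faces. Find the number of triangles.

Let x be the number of triangles; then F = 11 + x.
Edge–face incidences: 2E = 4·11 + 3·x = 44 + 3x.
Every vertex has degree 4, so 4V = 2E.
Euler: V − E + F = 2 ⇒ (2E)/4 − E + (11 + x) = 2.
Multiply by 8: 2·(2E) − 4·(2E) + 8·(11 + x) = 16, i.e. 88 + 8x − 2·(44 + 3x) = 16.
Collecting terms: 2x = 16, so x = 8.
Then 2E = 44 + 3·8 = 68, so E = 34, V = 2E/4 = 17, F = 11 + 8 = 19.

8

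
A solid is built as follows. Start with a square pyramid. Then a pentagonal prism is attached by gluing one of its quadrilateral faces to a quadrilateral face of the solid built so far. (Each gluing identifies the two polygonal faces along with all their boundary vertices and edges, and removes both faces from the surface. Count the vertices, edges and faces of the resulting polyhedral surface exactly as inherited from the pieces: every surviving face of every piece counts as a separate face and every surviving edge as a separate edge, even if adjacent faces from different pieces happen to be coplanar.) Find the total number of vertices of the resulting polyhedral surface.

A square pyramid: V=5, E=8, F=5.
Attach a pentagonal prism (V=10, E=15, F=7) along a 4-gon: merge 4 vertices and 4 edges, delete both glued faces → V=11, E=19, F=10.
Check: V − E + F = 11 − 19 + 10 = 2.

11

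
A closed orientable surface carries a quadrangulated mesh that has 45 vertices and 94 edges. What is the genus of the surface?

Every face is a square and each edge borders two faces, so 4F = 2·94, giving F = 47.
χ = V − E + F = 45 − 94 + 47 = -2.
For a closed orientable surface χ = 2 − 2g, so g = (2 − (-2))/2 = 2.

2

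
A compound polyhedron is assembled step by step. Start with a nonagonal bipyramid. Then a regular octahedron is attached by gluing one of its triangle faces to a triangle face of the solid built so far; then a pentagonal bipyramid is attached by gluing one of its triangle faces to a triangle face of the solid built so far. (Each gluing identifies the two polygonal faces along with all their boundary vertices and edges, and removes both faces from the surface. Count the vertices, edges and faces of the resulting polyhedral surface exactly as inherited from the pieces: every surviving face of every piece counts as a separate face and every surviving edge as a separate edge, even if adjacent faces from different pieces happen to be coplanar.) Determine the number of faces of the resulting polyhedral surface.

A nonagonal bipyramid: V=11, E=27, F=18.
Attach a regular octahedron (V=6, E=12, F=8) along a 3-gon: merge 3 vertices and 3 edges, delete both glued faces → V=14, E=36, F=24.
Attach a pentagonal bipyramid (V=7, E=15, F=10) along a 3-gon: merge 3 vertices and 3 edges, delete both glued faces → V=18, E=48, F=32.
Check: V − E + F = 18 − 48 + 32 = 2.

32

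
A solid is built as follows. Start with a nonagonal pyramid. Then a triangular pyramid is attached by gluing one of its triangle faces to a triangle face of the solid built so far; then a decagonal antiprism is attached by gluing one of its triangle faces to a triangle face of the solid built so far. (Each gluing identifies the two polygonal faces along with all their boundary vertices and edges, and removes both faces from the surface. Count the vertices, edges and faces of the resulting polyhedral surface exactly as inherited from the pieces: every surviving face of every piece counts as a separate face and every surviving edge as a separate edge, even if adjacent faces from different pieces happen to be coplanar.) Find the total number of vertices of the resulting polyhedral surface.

A nonagonal pyramid: V=10, E=18, F=10.
Attach a triangular pyramid (V=4, E=6, F=4) along a 3-gon: merge 3 vertices and 3 edges, delete both glued faces → V=11, E=21, F=12.
Attach a decagonal antiprism (V=20, E=40, F=22) along a 3-gon: merge 3 vertices and 3 edges, delete both glued faces → V=28, E=58, F=32.
Check: V − E + F = 28 − 58 + 32 = 2.

28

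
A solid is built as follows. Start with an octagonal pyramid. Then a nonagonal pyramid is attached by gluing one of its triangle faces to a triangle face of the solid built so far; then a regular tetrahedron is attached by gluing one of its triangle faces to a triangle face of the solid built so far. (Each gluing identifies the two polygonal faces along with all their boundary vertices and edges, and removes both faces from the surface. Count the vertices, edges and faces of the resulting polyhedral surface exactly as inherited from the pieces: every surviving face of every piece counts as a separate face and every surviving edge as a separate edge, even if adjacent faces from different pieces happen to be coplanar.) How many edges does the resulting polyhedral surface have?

34

An octagonal pyramid: V=9, E=16, F=9.
Attach a nonagonal pyramid (V=10, E=18, F=10) along a 3-gon: merge 3 vertices and 3 edges, delete both glued faces → V=16, E=31, F=17.
Attach a regular tetrahedron (V=4, E=6, F=4) along a 3-gon: merge 3 vertices and 3 edges, delete both glued faces → V=17, E=34, F=19.
Check: V − E + F = 17 − 34 + 19 = 2.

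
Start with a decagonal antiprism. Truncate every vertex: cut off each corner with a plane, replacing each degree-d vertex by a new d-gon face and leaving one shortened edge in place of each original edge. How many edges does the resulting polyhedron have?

120

The base solid has V = 20, E = 40, F = 22.
Truncation replaces each original edge-end by a new vertex, so V′ = 2E = 80.
Each original edge survives, and each old vertex of degree d contributes d new edges; summing degrees gives Σd = 2E, so E′ = E + 2E = 3E = 120.
Each original face survives and each original vertex becomes one new face: F′ = F + V = 42.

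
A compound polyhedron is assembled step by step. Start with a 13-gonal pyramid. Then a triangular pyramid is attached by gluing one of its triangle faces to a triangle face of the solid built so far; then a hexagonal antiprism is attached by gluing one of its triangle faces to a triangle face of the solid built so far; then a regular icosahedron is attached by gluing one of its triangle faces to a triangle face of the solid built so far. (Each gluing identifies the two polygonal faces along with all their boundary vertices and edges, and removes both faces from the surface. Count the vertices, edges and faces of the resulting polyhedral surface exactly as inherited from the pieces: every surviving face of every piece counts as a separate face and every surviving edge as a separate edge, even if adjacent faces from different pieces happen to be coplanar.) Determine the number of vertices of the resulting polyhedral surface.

33

A 13-gonal pyramid: V=14, E=26, F=14.
Attach a triangular pyramid (V=4, E=6, F=4) along a 3-gon: merge 3 vertices and 3 edges, delete both glued faces → V=15, E=29, F=16.
Attach a hexagonal antiprism (V=12, E=24, F=14) along a 3-gon: merge 3 vertices and 3 edges, delete both glued faces → V=24, E=50, F=28.
Attach a regular icosahedron (V=12, E=30, F=20) along a 3-gon: merge 3 vertices and 3 edges, delete both glued faces → V=33, E=77, F=46.
Check: V − E + F = 33 − 77 + 46 = 2.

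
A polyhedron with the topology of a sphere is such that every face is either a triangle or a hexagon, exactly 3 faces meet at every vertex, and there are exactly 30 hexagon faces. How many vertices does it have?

Let x be the number of triangles; then F = 30 + x.
Edge–face incidences: 2E = 6·30 + 3·x = 180 + 3x.
Every vertex has degree 3, so 3V = 2E.
Euler: V − E + F = 2 ⇒ (2E)/3 − E + (30 + x) = 2.
Multiply by 6: 2·(2E) − 3·(2E) + 6·(30 + x) = 12, i.e. 180 + 6x − (180 + 3x) = 12.
Collecting terms: 3x = 12, so x = 4.
Then 2E = 180 + 3·4 = 192, so E = 96, V = 2E/3 = 64, F = 30 + 4 = 34.

64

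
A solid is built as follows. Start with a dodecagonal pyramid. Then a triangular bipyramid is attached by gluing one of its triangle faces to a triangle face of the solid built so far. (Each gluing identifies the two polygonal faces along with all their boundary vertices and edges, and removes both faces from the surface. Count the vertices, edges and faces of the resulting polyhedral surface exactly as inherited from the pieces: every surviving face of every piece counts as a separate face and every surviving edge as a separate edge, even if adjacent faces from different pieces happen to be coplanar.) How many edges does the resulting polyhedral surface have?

30

A dodecagonal pyramid: V=13, E=24, F=13.
Attach a triangular bipyramid (V=5, E=9, F=6) along a 3-gon: merge 3 vertices and 3 edges, delete both glued faces → V=15, E=30, F=17.
Check: V − E + F = 15 − 30 + 17 = 2.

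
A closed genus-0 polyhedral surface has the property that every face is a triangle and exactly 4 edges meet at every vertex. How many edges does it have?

12

Each face has 3 edges and each edge borders two faces, so 2E = 3F.
Each vertex has degree 4, so 4V = 2E and hence V = 3F/4.
Euler: V − E + F = 2 ⇒ (3F/4) − (3F/2) + F = 2.
Multiply by 8: (6 − 12 + 8)F = 16, i.e. 2F = 16.
So F = 8, E = 3·8/2 = 12, V = 3·8/4 = 6.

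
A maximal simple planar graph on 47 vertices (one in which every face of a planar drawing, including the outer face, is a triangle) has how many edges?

135

In a plane triangulation 3F = 2E and V − E + F = 2, so E = 3V − 6 = 3·47 − 6 = 135.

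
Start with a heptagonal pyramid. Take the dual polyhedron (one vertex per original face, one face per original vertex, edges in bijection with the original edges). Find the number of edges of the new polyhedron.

14

The base solid has V = 8, E = 14, F = 8.
The dual swaps V and F and preserves E: V′ = F = 8, E′ = E = 14, F′ = V = 8.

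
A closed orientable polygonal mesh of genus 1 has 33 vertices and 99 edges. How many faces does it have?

For a closed orientable surface of genus 1, χ = 2 − 2·1 = 0.
F = 0 − V + E = 0 − 33 + 99 = 66.

66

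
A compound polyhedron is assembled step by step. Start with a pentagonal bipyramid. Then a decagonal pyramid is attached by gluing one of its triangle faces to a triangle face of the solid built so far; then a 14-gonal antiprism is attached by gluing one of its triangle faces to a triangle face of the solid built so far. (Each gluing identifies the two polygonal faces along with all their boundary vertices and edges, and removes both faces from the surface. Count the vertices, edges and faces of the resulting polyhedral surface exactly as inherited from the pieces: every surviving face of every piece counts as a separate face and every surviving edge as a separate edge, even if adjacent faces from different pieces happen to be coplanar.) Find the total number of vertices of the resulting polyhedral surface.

40

A pentagonal bipyramid: V=7, E=15, F=10.
Attach a decagonal pyramid (V=11, E=20, F=11) along a 3-gon: merge 3 vertices and 3 edges, delete both glued faces → V=15, E=32, F=19.
Attach a 14-gonal antiprism (V=28, E=56, F=30) along a 3-gon: merge 3 vertices and 3 edges, delete both glued faces → V=40, E=85, F=47.
Check: V − E + F = 40 − 85 + 47 = 2.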